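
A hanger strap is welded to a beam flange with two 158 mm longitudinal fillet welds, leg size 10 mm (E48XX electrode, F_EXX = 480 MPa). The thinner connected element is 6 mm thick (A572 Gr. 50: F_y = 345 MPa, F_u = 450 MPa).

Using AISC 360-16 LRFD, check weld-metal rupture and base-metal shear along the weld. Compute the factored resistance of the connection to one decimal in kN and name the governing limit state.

383.9 kN (base-metal shear governs)

Weld metal: throat = 0.707×10 = 7.07 mm, L = 2×158 = 316 mm. φR_n = 0.75 × 0.6 × 480 × 7.07 × 316 = 482.6 kN.
Base metal shear (6 mm plate): yield φR_n = 1.0×0.6×345×6×316 = 392.5 kN; rupture φR_n = 0.75×0.6×450×6×316 = 383.9 kN; take 383.9 kN (rupture).
Governing: min(482.6, 383.9) = 383.9 kN → base-metal shear.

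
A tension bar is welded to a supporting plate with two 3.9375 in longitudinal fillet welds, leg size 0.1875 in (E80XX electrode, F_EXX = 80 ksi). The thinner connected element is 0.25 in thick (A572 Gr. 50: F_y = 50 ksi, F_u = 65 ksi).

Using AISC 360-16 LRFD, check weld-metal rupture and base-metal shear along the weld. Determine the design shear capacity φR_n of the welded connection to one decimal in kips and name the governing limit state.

37.6 kips (weld metal governs)

Weld metal: throat = 0.707×0.1875 = 0.13256 in, L = 2×3.9375 = 7.875 in. φR_n = 0.75 × 0.6 × 80 × 0.13256 × 7.875 = 37.6 kips.
Base metal shear (0.25 in plate): yield φR_n = 1.0×0.6×50×0.25×7.875 = 59.1 kips; rupture φR_n = 0.75×0.6×65×0.25×7.875 = 57.6 kips; take 57.6 kips (rupture).
Governing: min(37.6, 57.6) = 37.6 kips → weld metal.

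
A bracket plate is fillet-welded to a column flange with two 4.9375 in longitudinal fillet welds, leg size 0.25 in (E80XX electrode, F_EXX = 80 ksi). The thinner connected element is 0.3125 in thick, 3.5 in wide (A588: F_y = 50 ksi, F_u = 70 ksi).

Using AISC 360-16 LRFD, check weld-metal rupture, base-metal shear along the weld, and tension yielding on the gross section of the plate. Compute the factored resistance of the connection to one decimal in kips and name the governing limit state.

49.2 kips (gross-section yield governs)

Weld metal: throat = 0.707×0.25 = 0.17675 in, L = 2×4.9375 = 9.875 in. φR_n = 0.75 × 0.6 × 80 × 0.17675 × 9.875 = 62.8 kips.
Base metal shear (0.3125 in plate): yield φR_n = 1.0×0.6×50×0.3125×9.875 = 92.6 kips; rupture φR_n = 0.75×0.6×70×0.3125×9.875 = 97.2 kips; take 92.6 kips (yield).
Tension yield (gross): A_g = 3.5×0.3125 = 1.0938 in². φR_n = 0.90 × 50 × 1.0938 = 49.2 kips.
Governing: min(62.8, 92.6, 49.2) = 49.2 kips → gross-section yield.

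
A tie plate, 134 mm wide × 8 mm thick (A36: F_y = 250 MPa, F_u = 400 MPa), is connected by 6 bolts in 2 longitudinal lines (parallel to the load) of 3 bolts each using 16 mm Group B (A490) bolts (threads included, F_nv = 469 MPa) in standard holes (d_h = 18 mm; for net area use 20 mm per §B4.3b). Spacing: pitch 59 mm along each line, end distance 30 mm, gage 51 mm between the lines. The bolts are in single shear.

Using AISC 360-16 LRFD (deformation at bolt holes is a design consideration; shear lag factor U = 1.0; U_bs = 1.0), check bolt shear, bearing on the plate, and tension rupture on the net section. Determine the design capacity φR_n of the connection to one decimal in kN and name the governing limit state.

225.6 kN (net-section rupture governs)

Bolt shear: A_b = π(16)²/4 = 201.06 mm². φR_n = 0.75 × 469 × 201.06 × 6 × 1 = 424.3 kN.
Bearing (8 mm plate, F_u = 400 MPa): end bolts L_c = 30 − 18/2 = 21, R_n = min(1.2×21×8×400, 2.4×16×8×400) = 80.64 kN/bolt; interior L_c = 59 − 18 = 41, R_n = 122.88 kN/bolt. φR_n = 0.75 × (2×80.64 + 4×122.88) = 489.6 kN.
Tension rupture (net): A_n = (134 − 2×20)×8 = 752 mm² (U = 1.0, A_e = A_n). φR_n = 0.75 × 400 × 752 = 225.6 kN.
Governing: min(424.3, 489.6, 225.6) = 225.6 kN → net-section rupture.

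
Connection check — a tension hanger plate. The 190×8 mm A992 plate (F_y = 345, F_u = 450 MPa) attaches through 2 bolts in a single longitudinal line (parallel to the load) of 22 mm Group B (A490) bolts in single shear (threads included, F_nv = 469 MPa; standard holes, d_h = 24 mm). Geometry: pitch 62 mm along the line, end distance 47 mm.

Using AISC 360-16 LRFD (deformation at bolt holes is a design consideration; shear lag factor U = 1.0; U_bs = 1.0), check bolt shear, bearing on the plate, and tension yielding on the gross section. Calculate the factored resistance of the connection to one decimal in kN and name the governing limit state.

Bolt shear: A_b = π(22)²/4 = 380.13 mm². φR_n = 0.75 × 469 × 380.13 × 2 × 1 = 267.4 kN.
Bearing (8 mm plate, F_u = 450 MPa): end bolts L_c = 47 − 24/2 = 35, R_n = min(1.2×35×8×450, 2.4×22×8×450) = 151.2 kN/bolt; interior L_c = 62 − 24 = 38, R_n = 164.16 kN/bolt. φR_n = 0.75 × (1×151.2 + 1×164.16) = 236.5 kN.
Tension yield (gross): A_g = 190×8 = 1520 mm². φR_n = 0.90 × 345 × 1520 = 472.0 kN.
Governing: min(267.4, 236.5, 472.0) = 236.5 kN → bearing.

236.5 kN (bearing governs)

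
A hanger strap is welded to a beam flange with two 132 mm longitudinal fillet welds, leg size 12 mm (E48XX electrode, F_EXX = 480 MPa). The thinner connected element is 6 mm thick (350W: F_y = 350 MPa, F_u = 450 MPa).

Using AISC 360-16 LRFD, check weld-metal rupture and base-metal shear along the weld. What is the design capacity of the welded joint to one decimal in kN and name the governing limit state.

320.8 kN (base-metal shear governs)

Weld metal: throat = 0.707×12 = 8.484 mm, L = 2×132 = 264 mm. φR_n = 0.75 × 0.6 × 480 × 8.484 × 264 = 483.8 kN.
Base metal shear (6 mm plate): yield φR_n = 1.0×0.6×350×6×264 = 332.6 kN; rupture φR_n = 0.75×0.6×450×6×264 = 320.8 kN; take 320.8 kN (rupture).
Governing: min(483.8, 320.8) = 320.8 kN → base-metal shear.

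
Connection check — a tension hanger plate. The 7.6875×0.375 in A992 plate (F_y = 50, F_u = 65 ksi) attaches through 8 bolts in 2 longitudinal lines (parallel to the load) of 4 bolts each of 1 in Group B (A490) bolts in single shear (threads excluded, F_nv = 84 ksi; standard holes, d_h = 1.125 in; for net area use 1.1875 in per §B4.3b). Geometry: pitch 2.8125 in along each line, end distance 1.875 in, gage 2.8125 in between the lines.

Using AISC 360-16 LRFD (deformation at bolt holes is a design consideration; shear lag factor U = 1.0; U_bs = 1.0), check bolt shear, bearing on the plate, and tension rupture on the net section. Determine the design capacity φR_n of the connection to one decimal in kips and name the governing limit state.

Bolt shear: A_b = π(1)²/4 = 0.7854 in². φR_n = 0.75 × 84 × 0.7854 × 8 × 1 = 395.8 kips.
Bearing (0.375 in plate, F_u = 65 ksi): end bolts L_c = 1.875 − 1.125/2 = 1.3125, R_n = min(1.2×1.3125×0.375×65, 2.4×1×0.375×65) = 38.391 kips/bolt; interior L_c = 2.8125 − 1.125 = 1.6875, R_n = 49.359 kips/bolt. φR_n = 0.75 × (2×38.391 + 6×49.359) = 279.7 kips.
Tension rupture (net): A_n = (7.6875 − 2×1.1875)×0.375 = 1.9922 in² (U = 1.0, A_e = A_n). φR_n = 0.75 × 65 × 1.9922 = 97.1 kips.
Governing: min(395.8, 279.7, 97.1) = 97.1 kips → net-section rupture.

97.1 kips (net-section rupture governs)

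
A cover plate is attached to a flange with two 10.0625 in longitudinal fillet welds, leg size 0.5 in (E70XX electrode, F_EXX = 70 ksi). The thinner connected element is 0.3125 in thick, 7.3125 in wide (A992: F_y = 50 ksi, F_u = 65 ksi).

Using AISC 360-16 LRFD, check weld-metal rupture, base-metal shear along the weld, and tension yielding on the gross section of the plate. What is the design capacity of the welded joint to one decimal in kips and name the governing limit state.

102.8 kips (gross-section yield governs)

Weld metal: throat = 0.707×0.5 = 0.3535 in, L = 2×10.0625 = 20.125 in. φR_n = 0.75 × 0.6 × 70 × 0.3535 × 20.125 = 224.1 kips.
Base metal shear (0.3125 in plate): yield φR_n = 1.0×0.6×50×0.3125×20.125 = 188.7 kips; rupture φR_n = 0.75×0.6×65×0.3125×20.125 = 184.0 kips; take 184.0 kips (rupture).
Tension yield (gross): A_g = 7.3125×0.3125 = 2.2852 in². φR_n = 0.90 × 50 × 2.2852 = 102.8 kips.
Governing: min(224.1, 184.0, 102.8) = 102.8 kips → gross-section yield.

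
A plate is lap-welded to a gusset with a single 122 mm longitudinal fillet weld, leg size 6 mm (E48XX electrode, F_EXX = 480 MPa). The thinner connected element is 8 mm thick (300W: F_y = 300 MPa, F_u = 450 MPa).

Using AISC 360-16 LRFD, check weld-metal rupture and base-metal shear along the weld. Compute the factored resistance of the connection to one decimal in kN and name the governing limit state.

111.8 kN (weld metal governs)

Weld metal: throat = 0.707×6 = 4.242 mm, L = 122 mm. φR_n = 0.75 × 0.6 × 480 × 4.242 × 122 = 111.8 kN.
Base metal shear (8 mm plate): yield φR_n = 1.0×0.6×300×8×122 = 175.7 kN; rupture φR_n = 0.75×0.6×450×8×122 = 197.6 kN; take 175.7 kN (yield).
Governing: min(111.8, 175.7) = 111.8 kN → weld metal.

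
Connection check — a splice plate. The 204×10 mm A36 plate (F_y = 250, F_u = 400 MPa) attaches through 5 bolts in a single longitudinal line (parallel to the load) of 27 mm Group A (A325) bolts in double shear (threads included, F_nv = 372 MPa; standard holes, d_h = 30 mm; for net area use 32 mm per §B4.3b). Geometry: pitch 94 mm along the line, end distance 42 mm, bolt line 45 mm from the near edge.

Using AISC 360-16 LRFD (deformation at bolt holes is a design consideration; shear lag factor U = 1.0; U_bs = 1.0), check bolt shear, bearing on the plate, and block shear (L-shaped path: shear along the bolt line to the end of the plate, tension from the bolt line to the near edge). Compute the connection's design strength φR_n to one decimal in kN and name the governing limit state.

Bolt shear: A_b = π(27)²/4 = 572.56 mm². φR_n = 0.75 × 372 × 572.56 × 5 × 2 = 1597.4 kN.
Bearing (10 mm plate, F_u = 400 MPa): end bolts L_c = 42 − 30/2 = 27, R_n = min(1.2×27×10×400, 2.4×27×10×400) = 129.6 kN/bolt; interior L_c = 94 − 30 = 64, R_n = 259.2 kN/bolt. φR_n = 0.75 × (1×129.6 + 4×259.2) = 874.8 kN.
Block shear: shear path 1×[42+4×94] = 1×418 mm, A_gv = 4180, A_nv = 1×(418 − 4.5×32)×10 = 2740 mm²; tension to near edge: (45 − 0.5×32)×10 = 290 mm². R_n = min(0.6×400×2740, 0.6×250×4180) + 1.0×400×290 = min(657.6, 627) + 116 = 743 kN. φR_n = 0.75 × 743 = 557.3 kN.
Governing: min(1597.4, 874.8, 557.3) = 557.3 kN → block shear.

557.3 kN (block shear governs)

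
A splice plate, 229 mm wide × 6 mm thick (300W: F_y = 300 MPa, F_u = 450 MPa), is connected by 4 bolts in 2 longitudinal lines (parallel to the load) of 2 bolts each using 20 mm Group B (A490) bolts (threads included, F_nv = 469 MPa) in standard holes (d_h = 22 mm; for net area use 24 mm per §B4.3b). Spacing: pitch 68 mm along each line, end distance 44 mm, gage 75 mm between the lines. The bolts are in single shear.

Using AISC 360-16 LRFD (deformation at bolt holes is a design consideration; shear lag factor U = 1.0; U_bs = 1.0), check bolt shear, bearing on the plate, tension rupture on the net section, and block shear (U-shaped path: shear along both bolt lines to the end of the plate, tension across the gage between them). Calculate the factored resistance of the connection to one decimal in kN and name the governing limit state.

Bolt shear: A_b = π(20)²/4 = 314.16 mm². φR_n = 0.75 × 469 × 314.16 × 4 × 1 = 442.0 kN.
Bearing (6 mm plate, F_u = 450 MPa): end bolts L_c = 44 − 22/2 = 33, R_n = min(1.2×33×6×450, 2.4×20×6×450) = 106.92 kN/bolt; interior L_c = 68 − 22 = 46, R_n = 129.6 kN/bolt. φR_n = 0.75 × (2×106.92 + 2×129.6) = 354.8 kN.
Tension rupture (net): A_n = (229 − 2×24)×6 = 1086 mm² (U = 1.0, A_e = A_n). φR_n = 0.75 × 450 × 1086 = 366.5 kN.
Block shear: shear path 2×[44+1×68] = 2×112 mm, A_gv = 1344, A_nv = 2×(112 − 1.5×24)×6 = 912 mm²; tension across gage: (75 − 1×24)×6 = 306 mm². R_n = min(0.6×450×912, 0.6×300×1344) + 1.0×450×306 = min(246.24, 241.92) + 137.7 = 379.62 kN. φR_n = 0.75 × 379.62 = 284.7 kN.
Governing: min(442.0, 354.8, 366.5, 284.7) = 284.7 kN → block shear.

284.7 kN (block shear governs)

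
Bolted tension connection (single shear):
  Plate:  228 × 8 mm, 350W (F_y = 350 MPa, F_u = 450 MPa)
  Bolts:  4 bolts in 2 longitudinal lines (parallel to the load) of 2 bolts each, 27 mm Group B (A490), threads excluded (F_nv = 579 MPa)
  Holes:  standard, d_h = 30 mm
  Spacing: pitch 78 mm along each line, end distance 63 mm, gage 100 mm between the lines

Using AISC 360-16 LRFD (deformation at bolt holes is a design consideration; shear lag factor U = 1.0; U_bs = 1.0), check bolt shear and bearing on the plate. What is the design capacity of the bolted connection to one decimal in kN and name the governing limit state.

Bolt shear: A_b = π(27)²/4 = 572.56 mm². φR_n = 0.75 × 579 × 572.56 × 4 × 1 = 994.5 kN.
Bearing (8 mm plate, F_u = 450 MPa): end bolts L_c = 63 − 30/2 = 48, R_n = min(1.2×48×8×450, 2.4×27×8×450) = 207.36 kN/bolt; interior L_c = 78 − 30 = 48, R_n = 207.36 kN/bolt. φR_n = 0.75 × (2×207.36 + 2×207.36) = 622.1 kN.
Governing: min(994.5, 622.1) = 622.1 kN → bearing.

622.1 kN (bearing governs)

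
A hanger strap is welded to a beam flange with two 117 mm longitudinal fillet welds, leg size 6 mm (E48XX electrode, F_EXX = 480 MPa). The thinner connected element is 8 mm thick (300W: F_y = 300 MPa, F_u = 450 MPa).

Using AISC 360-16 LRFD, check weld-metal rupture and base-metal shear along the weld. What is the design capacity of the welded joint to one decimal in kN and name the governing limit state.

Weld metal: throat = 0.707×6 = 4.242 mm, L = 2×117 = 234 mm. φR_n = 0.75 × 0.6 × 480 × 4.242 × 234 = 214.4 kN.
Base metal shear (8 mm plate): yield φR_n = 1.0×0.6×300×8×234 = 337.0 kN; rupture φR_n = 0.75×0.6×450×8×234 = 379.1 kN; take 337.0 kN (yield).
Governing: min(214.4, 337.0) = 214.4 kN → weld metal.

214.4 kN (weld metal governs)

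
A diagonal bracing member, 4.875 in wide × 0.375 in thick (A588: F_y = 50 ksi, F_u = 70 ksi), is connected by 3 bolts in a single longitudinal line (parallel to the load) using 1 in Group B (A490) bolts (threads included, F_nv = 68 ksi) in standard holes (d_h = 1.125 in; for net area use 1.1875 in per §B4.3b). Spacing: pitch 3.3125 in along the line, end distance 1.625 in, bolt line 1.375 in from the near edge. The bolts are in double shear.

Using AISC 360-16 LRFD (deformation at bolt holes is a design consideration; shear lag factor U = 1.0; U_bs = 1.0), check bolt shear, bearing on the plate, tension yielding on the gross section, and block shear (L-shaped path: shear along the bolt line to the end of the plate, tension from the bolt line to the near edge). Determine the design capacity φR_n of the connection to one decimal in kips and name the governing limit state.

77.8 kips (block shear governs)

Bolt shear: A_b = π(1)²/4 = 0.7854 in². φR_n = 0.75 × 68 × 0.7854 × 3 × 2 = 240.3 kips.
Bearing (0.375 in plate, F_u = 70 ksi): end bolts L_c = 1.625 − 1.125/2 = 1.0625, R_n = min(1.2×1.0625×0.375×70, 2.4×1×0.375×70) = 33.469 kips/bolt; interior L_c = 3.3125 − 1.125 = 2.1875, R_n = 63 kips/bolt. φR_n = 0.75 × (1×33.469 + 2×63) = 119.6 kips.
Tension yield (gross): A_g = 4.875×0.375 = 1.8281 in². φR_n = 0.90 × 50 × 1.8281 = 82.3 kips.
Block shear: shear path 1×[1.625+2×3.3125] = 1×8.25 in, A_gv = 3.0938, A_nv = 1×(8.25 − 2.5×1.1875)×0.375 = 1.9805 in²; tension to near edge: (1.375 − 0.5×1.1875)×0.375 = 0.29297 in². R_n = min(0.6×70×1.9805, 0.6×50×3.0938) + 1.0×70×0.29297 = min(83.181, 92.814) + 20.508 = 103.69 kips. φR_n = 0.75 × 103.69 = 77.8 kips.
Governing: min(240.3, 119.6, 82.3, 77.8) = 77.8 kips → block shear.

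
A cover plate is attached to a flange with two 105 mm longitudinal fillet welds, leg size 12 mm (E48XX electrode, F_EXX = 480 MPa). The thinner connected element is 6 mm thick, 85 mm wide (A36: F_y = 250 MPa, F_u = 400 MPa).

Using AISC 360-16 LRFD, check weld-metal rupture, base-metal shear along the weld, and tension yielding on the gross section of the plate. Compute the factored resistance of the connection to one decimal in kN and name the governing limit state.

Weld metal: throat = 0.707×12 = 8.484 mm, L = 2×105 = 210 mm. φR_n = 0.75 × 0.6 × 480 × 8.484 × 210 = 384.8 kN.
Base metal shear (6 mm plate): yield φR_n = 1.0×0.6×250×6×210 = 189.0 kN; rupture φR_n = 0.75×0.6×400×6×210 = 226.8 kN; take 189.0 kN (yield).
Tension yield (gross): A_g = 85×6 = 510 mm². φR_n = 0.90 × 250 × 510 = 114.8 kN.
Governing: min(384.8, 189.0, 114.8) = 114.8 kN → gross-section yield.

114.8 kN (gross-section yield governs)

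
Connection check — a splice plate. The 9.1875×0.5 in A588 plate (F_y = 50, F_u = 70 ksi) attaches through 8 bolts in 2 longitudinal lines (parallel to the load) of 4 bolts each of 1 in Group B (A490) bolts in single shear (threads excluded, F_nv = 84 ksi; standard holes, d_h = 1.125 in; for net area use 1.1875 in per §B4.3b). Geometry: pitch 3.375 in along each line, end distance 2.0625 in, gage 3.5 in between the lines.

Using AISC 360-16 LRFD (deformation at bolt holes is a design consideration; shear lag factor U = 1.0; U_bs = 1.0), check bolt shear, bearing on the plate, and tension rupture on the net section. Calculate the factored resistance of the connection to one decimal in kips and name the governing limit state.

178.8 kips (net-section rupture governs)

Bolt shear: A_b = π(1)²/4 = 0.7854 in². φR_n = 0.75 × 84 × 0.7854 × 8 × 1 = 395.8 kips.
Bearing (0.5 in plate, F_u = 70 ksi): end bolts L_c = 2.0625 − 1.125/2 = 1.5, R_n = min(1.2×1.5×0.5×70, 2.4×1×0.5×70) = 63 kips/bolt; interior L_c = 3.375 − 1.125 = 2.25, R_n = 84 kips/bolt. φR_n = 0.75 × (2×63 + 6×84) = 472.5 kips.
Tension rupture (net): A_n = (9.1875 − 2×1.1875)×0.5 = 3.4063 in² (U = 1.0, A_e = A_n). φR_n = 0.75 × 70 × 3.4063 = 178.8 kips.
Governing: min(395.8, 472.5, 178.8) = 178.8 kips → net-section rupture.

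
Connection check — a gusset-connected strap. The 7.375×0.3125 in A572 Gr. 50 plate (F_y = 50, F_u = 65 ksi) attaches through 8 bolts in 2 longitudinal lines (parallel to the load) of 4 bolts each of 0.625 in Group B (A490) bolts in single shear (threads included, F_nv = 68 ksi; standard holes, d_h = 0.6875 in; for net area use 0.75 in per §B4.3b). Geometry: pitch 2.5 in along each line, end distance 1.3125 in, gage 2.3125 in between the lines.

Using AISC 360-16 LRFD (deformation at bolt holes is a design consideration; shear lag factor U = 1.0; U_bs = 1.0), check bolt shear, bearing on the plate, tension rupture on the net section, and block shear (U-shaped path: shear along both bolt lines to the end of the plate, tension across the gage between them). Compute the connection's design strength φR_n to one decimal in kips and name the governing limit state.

89.5 kips (net-section rupture governs)

Bolt shear: A_b = π(0.625)²/4 = 0.3068 in². φR_n = 0.75 × 68 × 0.3068 × 8 × 1 = 125.2 kips.
Bearing (0.3125 in plate, F_u = 65 ksi): end bolts L_c = 1.3125 − 0.6875/2 = 0.96875, R_n = min(1.2×0.96875×0.3125×65, 2.4×0.625×0.3125×65) = 23.613 kips/bolt; interior L_c = 2.5 − 0.6875 = 1.8125, R_n = 30.469 kips/bolt. φR_n = 0.75 × (2×23.613 + 6×30.469) = 172.5 kips.
Tension rupture (net): A_n = (7.375 − 2×0.75)×0.3125 = 1.8359 in² (U = 1.0, A_e = A_n). φR_n = 0.75 × 65 × 1.8359 = 89.5 kips.
Block shear: shear path 2×[1.3125+3×2.5] = 2×8.8125 in, A_gv = 5.5078, A_nv = 2×(8.8125 − 3.5×0.75)×0.3125 = 3.8672 in²; tension across gage: (2.3125 − 1×0.75)×0.3125 = 0.48828 in². R_n = min(0.6×65×3.8672, 0.6×50×5.5078) + 1.0×65×0.48828 = min(150.82, 165.23) + 31.738 = 182.56 kips. φR_n = 0.75 × 182.56 = 136.9 kips.
Governing: min(125.2, 172.5, 89.5, 136.9) = 89.5 kips → net-section rupture.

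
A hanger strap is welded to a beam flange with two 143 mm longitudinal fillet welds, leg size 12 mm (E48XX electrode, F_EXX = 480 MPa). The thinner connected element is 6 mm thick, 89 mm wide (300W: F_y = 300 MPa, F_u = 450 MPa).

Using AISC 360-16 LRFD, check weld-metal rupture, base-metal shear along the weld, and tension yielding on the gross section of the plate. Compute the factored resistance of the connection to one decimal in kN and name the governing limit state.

Weld metal: throat = 0.707×12 = 8.484 mm, L = 2×143 = 286 mm. φR_n = 0.75 × 0.6 × 480 × 8.484 × 286 = 524.1 kN.
Base metal shear (6 mm plate): yield φR_n = 1.0×0.6×300×6×286 = 308.9 kN; rupture φR_n = 0.75×0.6×450×6×286 = 347.5 kN; take 308.9 kN (yield).
Tension yield (gross): A_g = 89×6 = 534 mm². φR_n = 0.90 × 300 × 534 = 144.2 kN.
Governing: min(524.1, 308.9, 144.2) = 144.2 kN → gross-section yield.

144.2 kN (gross-section yield governs)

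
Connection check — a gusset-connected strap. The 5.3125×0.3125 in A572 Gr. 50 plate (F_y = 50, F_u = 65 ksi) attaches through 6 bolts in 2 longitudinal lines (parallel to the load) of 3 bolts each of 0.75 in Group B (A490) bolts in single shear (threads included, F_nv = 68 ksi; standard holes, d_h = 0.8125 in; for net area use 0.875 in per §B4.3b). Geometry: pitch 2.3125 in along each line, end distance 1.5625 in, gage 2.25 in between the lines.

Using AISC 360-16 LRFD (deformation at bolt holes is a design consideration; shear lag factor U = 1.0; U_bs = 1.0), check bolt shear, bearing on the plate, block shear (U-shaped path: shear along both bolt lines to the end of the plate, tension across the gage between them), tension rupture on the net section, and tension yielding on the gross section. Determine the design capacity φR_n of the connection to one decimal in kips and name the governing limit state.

Bolt shear: A_b = π(0.75)²/4 = 0.44179 in². φR_n = 0.75 × 68 × 0.44179 × 6 × 1 = 135.2 kips.
Bearing (0.3125 in plate, F_u = 65 ksi): end bolts L_c = 1.5625 − 0.8125/2 = 1.15625, R_n = min(1.2×1.15625×0.3125×65, 2.4×0.75×0.3125×65) = 28.184 kips/bolt; interior L_c = 2.3125 − 0.8125 = 1.5, R_n = 36.563 kips/bolt. φR_n = 0.75 × (2×28.184 + 4×36.563) = 152.0 kips.
Block shear: shear path 2×[1.5625+2×2.3125] = 2×6.1875 in, A_gv = 3.8672, A_nv = 2×(6.1875 − 2.5×0.875)×0.3125 = 2.5 in²; tension across gage: (2.25 − 1×0.875)×0.3125 = 0.42969 in². R_n = min(0.6×65×2.5, 0.6×50×3.8672) + 1.0×65×0.42969 = min(97.5, 116.02) + 27.93 = 125.43 kips. φR_n = 0.75 × 125.43 = 94.1 kips.
Tension rupture (net): A_n = (5.3125 − 2×0.875)×0.3125 = 1.1133 in² (U = 1.0, A_e = A_n). φR_n = 0.75 × 65 × 1.1133 = 54.3 kips.
Tension yield (gross): A_g = 5.3125×0.3125 = 1.6602 in². φR_n = 0.90 × 50 × 1.6602 = 74.7 kips.
Governing: min(135.2, 152.0, 94.1, 54.3, 74.7) = 54.3 kips → net-section rupture.

54.3 kips (net-section rupture governs)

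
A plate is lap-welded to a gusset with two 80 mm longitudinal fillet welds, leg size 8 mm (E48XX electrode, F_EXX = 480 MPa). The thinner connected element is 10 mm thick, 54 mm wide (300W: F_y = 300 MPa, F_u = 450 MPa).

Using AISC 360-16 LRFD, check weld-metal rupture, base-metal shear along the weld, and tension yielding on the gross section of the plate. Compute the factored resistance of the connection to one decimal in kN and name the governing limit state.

145.8 kN (gross-section yield governs)

Weld metal: throat = 0.707×8 = 5.656 mm, L = 2×80 = 160 mm. φR_n = 0.75 × 0.6 × 480 × 5.656 × 160 = 195.5 kN.
Base metal shear (10 mm plate): yield φR_n = 1.0×0.6×300×10×160 = 288.0 kN; rupture φR_n = 0.75×0.6×450×10×160 = 324.0 kN; take 288.0 kN (yield).
Tension yield (gross): A_g = 54×10 = 540 mm². φR_n = 0.90 × 300 × 540 = 145.8 kN.
Governing: min(195.5, 288.0, 145.8) = 145.8 kN → gross-section yield.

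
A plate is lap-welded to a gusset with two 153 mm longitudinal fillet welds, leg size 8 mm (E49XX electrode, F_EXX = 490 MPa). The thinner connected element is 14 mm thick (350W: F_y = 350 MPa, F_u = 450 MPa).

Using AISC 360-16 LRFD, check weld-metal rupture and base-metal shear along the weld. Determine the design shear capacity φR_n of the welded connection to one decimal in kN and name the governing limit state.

381.6 kN (weld metal governs)

Weld metal: throat = 0.707×8 = 5.656 mm, L = 2×153 = 306 mm. φR_n = 0.75 × 0.6 × 490 × 5.656 × 306 = 381.6 kN.
Base metal shear (14 mm plate): yield φR_n = 1.0×0.6×350×14×306 = 899.6 kN; rupture φR_n = 0.75×0.6×450×14×306 = 867.5 kN; take 867.5 kN (rupture).
Governing: min(381.6, 867.5) = 381.6 kN → weld metal.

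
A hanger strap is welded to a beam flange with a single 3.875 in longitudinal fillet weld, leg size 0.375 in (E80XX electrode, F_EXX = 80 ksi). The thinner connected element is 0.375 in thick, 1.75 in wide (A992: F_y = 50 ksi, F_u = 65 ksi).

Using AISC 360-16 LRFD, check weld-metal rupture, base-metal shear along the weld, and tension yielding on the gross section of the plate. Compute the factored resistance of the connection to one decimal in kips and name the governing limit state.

Weld metal: throat = 0.707×0.375 = 0.26513 in, L = 3.875 in. φR_n = 0.75 × 0.6 × 80 × 0.26513 × 3.875 = 37.0 kips.
Base metal shear (0.375 in plate): yield φR_n = 1.0×0.6×50×0.375×3.875 = 43.6 kips; rupture φR_n = 0.75×0.6×65×0.375×3.875 = 42.5 kips; take 42.5 kips (rupture).
Tension yield (gross): A_g = 1.75×0.375 = 0.65625 in². φR_n = 0.90 × 50 × 0.65625 = 29.5 kips.
Governing: min(37.0, 42.5, 29.5) = 29.5 kips → gross-section yield.

29.5 kips (gross-section yield governs)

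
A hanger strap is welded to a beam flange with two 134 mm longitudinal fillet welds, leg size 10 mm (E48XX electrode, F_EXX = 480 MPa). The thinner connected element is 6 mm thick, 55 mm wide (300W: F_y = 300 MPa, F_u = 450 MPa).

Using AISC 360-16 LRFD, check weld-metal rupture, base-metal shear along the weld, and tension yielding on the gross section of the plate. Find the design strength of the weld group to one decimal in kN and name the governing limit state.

Weld metal: throat = 0.707×10 = 7.07 mm, L = 2×134 = 268 mm. φR_n = 0.75 × 0.6 × 480 × 7.07 × 268 = 409.3 kN.
Base metal shear (6 mm plate): yield φR_n = 1.0×0.6×300×6×268 = 289.4 kN; rupture φR_n = 0.75×0.6×450×6×268 = 325.6 kN; take 289.4 kN (yield).
Tension yield (gross): A_g = 55×6 = 330 mm². φR_n = 0.90 × 300 × 330 = 89.1 kN.
Governing: min(409.3, 289.4, 89.1) = 89.1 kN → gross-section yield.

89.1 kN (gross-section yield governs)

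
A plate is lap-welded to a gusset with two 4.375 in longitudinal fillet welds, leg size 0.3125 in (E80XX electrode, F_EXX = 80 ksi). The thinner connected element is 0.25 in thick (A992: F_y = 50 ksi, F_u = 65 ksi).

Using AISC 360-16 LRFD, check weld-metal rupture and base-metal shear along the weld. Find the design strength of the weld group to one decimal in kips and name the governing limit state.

64.0 kips (base-metal shear governs)

Weld metal: throat = 0.707×0.3125 = 0.22094 in, L = 2×4.375 = 8.75 in. φR_n = 0.75 × 0.6 × 80 × 0.22094 × 8.75 = 69.6 kips.
Base metal shear (0.25 in plate): yield φR_n = 1.0×0.6×50×0.25×8.75 = 65.6 kips; rupture φR_n = 0.75×0.6×65×0.25×8.75 = 64.0 kips; take 64.0 kips (rupture).
Governing: min(69.6, 64.0) = 64.0 kips → base-metal shear.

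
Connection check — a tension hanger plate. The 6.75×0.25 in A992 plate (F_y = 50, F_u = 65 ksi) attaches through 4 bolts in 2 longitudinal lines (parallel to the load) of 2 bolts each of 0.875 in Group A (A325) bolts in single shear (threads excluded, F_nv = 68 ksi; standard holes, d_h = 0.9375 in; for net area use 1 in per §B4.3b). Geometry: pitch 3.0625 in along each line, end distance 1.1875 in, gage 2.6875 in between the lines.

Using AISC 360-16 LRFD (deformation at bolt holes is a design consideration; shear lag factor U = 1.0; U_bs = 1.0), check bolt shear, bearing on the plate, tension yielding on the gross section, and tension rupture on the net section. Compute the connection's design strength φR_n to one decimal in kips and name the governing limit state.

57.9 kips (net-section rupture governs)

Bolt shear: A_b = π(0.875)²/4 = 0.60132 in². φR_n = 0.75 × 68 × 0.60132 × 4 × 1 = 122.7 kips.
Bearing (0.25 in plate, F_u = 65 ksi): end bolts L_c = 1.1875 − 0.9375/2 = 0.71875, R_n = min(1.2×0.71875×0.25×65, 2.4×0.875×0.25×65) = 14.016 kips/bolt; interior L_c = 3.0625 − 0.9375 = 2.125, R_n = 34.125 kips/bolt. φR_n = 0.75 × (2×14.016 + 2×34.125) = 72.2 kips.
Tension yield (gross): A_g = 6.75×0.25 = 1.6875 in². φR_n = 0.90 × 50 × 1.6875 = 75.9 kips.
Tension rupture (net): A_n = (6.75 − 2×1)×0.25 = 1.1875 in² (U = 1.0, A_e = A_n). φR_n = 0.75 × 65 × 1.1875 = 57.9 kips.
Governing: min(122.7, 72.2, 75.9, 57.9) = 57.9 kips → net-section rupture.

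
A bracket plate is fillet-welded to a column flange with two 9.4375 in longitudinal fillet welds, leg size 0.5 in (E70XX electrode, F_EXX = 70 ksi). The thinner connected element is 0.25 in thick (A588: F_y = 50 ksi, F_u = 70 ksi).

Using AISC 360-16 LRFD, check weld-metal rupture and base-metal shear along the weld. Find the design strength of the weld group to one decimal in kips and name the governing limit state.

Weld metal: throat = 0.707×0.5 = 0.3535 in, L = 2×9.4375 = 18.875 in. φR_n = 0.75 × 0.6 × 70 × 0.3535 × 18.875 = 210.2 kips.
Base metal shear (0.25 in plate): yield φR_n = 1.0×0.6×50×0.25×18.875 = 141.6 kips; rupture φR_n = 0.75×0.6×70×0.25×18.875 = 148.6 kips; take 141.6 kips (yield).
Governing: min(210.2, 141.6) = 141.6 kips → base-metal shear.

141.6 kips (base-metal shear governs)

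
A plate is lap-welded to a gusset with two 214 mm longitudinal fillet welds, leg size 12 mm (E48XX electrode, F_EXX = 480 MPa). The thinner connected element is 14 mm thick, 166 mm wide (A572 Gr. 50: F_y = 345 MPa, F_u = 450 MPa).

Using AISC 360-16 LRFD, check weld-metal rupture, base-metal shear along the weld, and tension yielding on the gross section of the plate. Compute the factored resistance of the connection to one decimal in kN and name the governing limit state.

Weld metal: throat = 0.707×12 = 8.484 mm, L = 2×214 = 428 mm. φR_n = 0.75 × 0.6 × 480 × 8.484 × 428 = 784.3 kN.
Base metal shear (14 mm plate): yield φR_n = 1.0×0.6×345×14×428 = 1240.3 kN; rupture φR_n = 0.75×0.6×450×14×428 = 1213.4 kN; take 1213.4 kN (rupture).
Tension yield (gross): A_g = 166×14 = 2324 mm². φR_n = 0.90 × 345 × 2324 = 721.6 kN.
Governing: min(784.3, 1213.4, 721.6) = 721.6 kN → gross-section yield.

721.6 kN (gross-section yield governs)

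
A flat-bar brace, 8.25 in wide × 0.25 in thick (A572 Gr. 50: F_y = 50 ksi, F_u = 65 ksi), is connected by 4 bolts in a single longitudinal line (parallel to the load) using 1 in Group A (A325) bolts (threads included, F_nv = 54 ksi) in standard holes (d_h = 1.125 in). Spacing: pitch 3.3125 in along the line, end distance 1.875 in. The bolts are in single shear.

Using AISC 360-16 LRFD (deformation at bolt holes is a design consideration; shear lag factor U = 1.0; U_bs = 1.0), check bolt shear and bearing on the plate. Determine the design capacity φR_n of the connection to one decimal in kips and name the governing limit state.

106.9 kips (bearing governs)

Bolt shear: A_b = π(1)²/4 = 0.7854 in². φR_n = 0.75 × 54 × 0.7854 × 4 × 1 = 127.2 kips.
Bearing (0.25 in plate, F_u = 65 ksi): end bolts L_c = 1.875 − 1.125/2 = 1.3125, R_n = min(1.2×1.3125×0.25×65, 2.4×1×0.25×65) = 25.594 kips/bolt; interior L_c = 3.3125 − 1.125 = 2.1875, R_n = 39 kips/bolt. φR_n = 0.75 × (1×25.594 + 3×39) = 106.9 kips.
Governing: min(127.2, 106.9) = 106.9 kips → bearing.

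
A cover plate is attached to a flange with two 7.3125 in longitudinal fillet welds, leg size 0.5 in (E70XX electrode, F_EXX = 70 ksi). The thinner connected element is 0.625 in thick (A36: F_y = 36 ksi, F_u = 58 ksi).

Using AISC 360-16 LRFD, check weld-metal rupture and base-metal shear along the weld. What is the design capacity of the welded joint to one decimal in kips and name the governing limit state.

Weld metal: throat = 0.707×0.5 = 0.3535 in, L = 2×7.3125 = 14.625 in. φR_n = 0.75 × 0.6 × 70 × 0.3535 × 14.625 = 162.9 kips.
Base metal shear (0.625 in plate): yield φR_n = 1.0×0.6×36×0.625×14.625 = 197.4 kips; rupture φR_n = 0.75×0.6×58×0.625×14.625 = 238.6 kips; take 197.4 kips (yield).
Governing: min(162.9, 197.4) = 162.9 kips → weld metal.

162.9 kips (weld metal governs)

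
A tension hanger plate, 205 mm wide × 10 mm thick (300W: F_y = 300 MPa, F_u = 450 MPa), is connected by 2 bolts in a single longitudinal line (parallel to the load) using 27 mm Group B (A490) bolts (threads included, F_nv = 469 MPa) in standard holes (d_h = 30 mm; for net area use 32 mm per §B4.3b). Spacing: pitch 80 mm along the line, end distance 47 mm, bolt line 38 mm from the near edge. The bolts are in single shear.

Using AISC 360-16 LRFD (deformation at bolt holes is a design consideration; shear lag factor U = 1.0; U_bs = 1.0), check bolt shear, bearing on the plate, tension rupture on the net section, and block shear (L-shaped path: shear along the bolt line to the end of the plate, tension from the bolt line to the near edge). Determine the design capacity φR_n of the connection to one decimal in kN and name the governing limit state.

Bolt shear: A_b = π(27)²/4 = 572.56 mm². φR_n = 0.75 × 469 × 572.56 × 2 × 1 = 402.8 kN.
Bearing (10 mm plate, F_u = 450 MPa): end bolts L_c = 47 − 30/2 = 32, R_n = min(1.2×32×10×450, 2.4×27×10×450) = 172.8 kN/bolt; interior L_c = 80 − 30 = 50, R_n = 270 kN/bolt. φR_n = 0.75 × (1×172.8 + 1×270) = 332.1 kN.
Tension rupture (net): A_n = (205 − 1×32)×10 = 1730 mm² (U = 1.0, A_e = A_n). φR_n = 0.75 × 450 × 1730 = 583.9 kN.
Block shear: shear path 1×[47+1×80] = 1×127 mm, A_gv = 1270, A_nv = 1×(127 − 1.5×32)×10 = 790 mm²; tension to near edge: (38 − 0.5×32)×10 = 220 mm². R_n = min(0.6×450×790, 0.6×300×1270) + 1.0×450×220 = min(213.3, 228.6) + 99 = 312.3 kN. φR_n = 0.75 × 312.3 = 234.2 kN.
Governing: min(402.8, 332.1, 583.9, 234.2) = 234.2 kN → block shear.

234.2 kN (block shear governs)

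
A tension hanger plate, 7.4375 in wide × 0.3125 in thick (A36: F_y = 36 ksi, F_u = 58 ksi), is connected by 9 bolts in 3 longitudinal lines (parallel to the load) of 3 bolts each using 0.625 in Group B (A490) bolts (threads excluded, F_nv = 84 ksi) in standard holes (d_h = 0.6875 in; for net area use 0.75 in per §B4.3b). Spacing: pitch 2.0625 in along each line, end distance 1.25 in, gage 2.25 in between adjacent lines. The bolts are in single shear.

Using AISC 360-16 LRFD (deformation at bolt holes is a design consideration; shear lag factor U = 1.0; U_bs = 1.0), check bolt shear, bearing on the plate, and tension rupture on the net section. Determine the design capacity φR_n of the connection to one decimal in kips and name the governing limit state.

70.5 kips (net-section rupture governs)

Bolt shear: A_b = π(0.625)²/4 = 0.3068 in². φR_n = 0.75 × 84 × 0.3068 × 9 × 1 = 174.0 kips.
Bearing (0.3125 in plate, F_u = 58 ksi): end bolts L_c = 1.25 − 0.6875/2 = 0.90625, R_n = min(1.2×0.90625×0.3125×58, 2.4×0.625×0.3125×58) = 19.711 kips/bolt; interior L_c = 2.0625 − 0.6875 = 1.375, R_n = 27.188 kips/bolt. φR_n = 0.75 × (3×19.711 + 6×27.188) = 166.7 kips.
Tension rupture (net): A_n = (7.4375 − 3×0.75)×0.3125 = 1.6211 in² (U = 1.0, A_e = A_n). φR_n = 0.75 × 58 × 1.6211 = 70.5 kips.
Governing: min(174.0, 166.7, 70.5) = 70.5 kips → net-section rupture.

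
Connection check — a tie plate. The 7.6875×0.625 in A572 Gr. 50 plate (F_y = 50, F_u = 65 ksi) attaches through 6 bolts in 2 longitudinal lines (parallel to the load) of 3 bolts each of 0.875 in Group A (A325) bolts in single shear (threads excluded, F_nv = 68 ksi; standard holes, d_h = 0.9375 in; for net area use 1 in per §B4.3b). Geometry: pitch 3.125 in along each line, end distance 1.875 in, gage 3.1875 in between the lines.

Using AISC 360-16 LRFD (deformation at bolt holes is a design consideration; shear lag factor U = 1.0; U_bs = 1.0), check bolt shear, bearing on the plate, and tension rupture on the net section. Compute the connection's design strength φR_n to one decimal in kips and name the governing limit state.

Bolt shear: A_b = π(0.875)²/4 = 0.60132 in². φR_n = 0.75 × 68 × 0.60132 × 6 × 1 = 184.0 kips.
Bearing (0.625 in plate, F_u = 65 ksi): end bolts L_c = 1.875 − 0.9375/2 = 1.40625, R_n = min(1.2×1.40625×0.625×65, 2.4×0.875×0.625×65) = 68.555 kips/bolt; interior L_c = 3.125 − 0.9375 = 2.1875, R_n = 85.313 kips/bolt. φR_n = 0.75 × (2×68.555 + 4×85.313) = 358.8 kips.
Tension rupture (net): A_n = (7.6875 − 2×1)×0.625 = 3.5547 in² (U = 1.0, A_e = A_n). φR_n = 0.75 × 65 × 3.5547 = 173.3 kips.
Governing: min(184.0, 358.8, 173.3) = 173.3 kips → net-section rupture.

173.3 kips (net-section rupture governs)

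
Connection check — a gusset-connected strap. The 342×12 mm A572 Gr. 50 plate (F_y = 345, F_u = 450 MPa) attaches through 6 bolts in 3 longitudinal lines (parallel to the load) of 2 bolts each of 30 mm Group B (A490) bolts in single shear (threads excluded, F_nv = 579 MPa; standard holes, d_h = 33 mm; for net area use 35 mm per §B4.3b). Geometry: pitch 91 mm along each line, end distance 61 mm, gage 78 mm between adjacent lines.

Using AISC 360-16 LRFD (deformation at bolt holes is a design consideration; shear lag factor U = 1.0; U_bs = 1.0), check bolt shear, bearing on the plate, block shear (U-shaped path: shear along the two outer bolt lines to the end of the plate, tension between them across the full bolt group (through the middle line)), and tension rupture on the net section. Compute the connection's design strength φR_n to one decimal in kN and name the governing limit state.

831.9 kN (block shear governs)

Bolt shear: A_b = π(30)²/4 = 706.86 mm². φR_n = 0.75 × 579 × 706.86 × 6 × 1 = 1841.7 kN.
Bearing (12 mm plate, F_u = 450 MPa): end bolts L_c = 61 − 33/2 = 44.5, R_n = min(1.2×44.5×12×450, 2.4×30×12×450) = 288.36 kN/bolt; interior L_c = 91 − 33 = 58, R_n = 375.84 kN/bolt. φR_n = 0.75 × (3×288.36 + 3×375.84) = 1494.5 kN.
Block shear: shear path 2×[61+1×91] = 2×152 mm, A_gv = 3648, A_nv = 2×(152 − 1.5×35)×12 = 2388 mm²; tension across gage: (156 − 2×35)×12 = 1032 mm². R_n = min(0.6×450×2388, 0.6×345×3648) + 1.0×450×1032 = min(644.76, 755.14) + 464.4 = 1109.2 kN. φR_n = 0.75 × 1109.2 = 831.9 kN.
Tension rupture (net): A_n = (342 − 3×35)×12 = 2844 mm² (U = 1.0, A_e = A_n). φR_n = 0.75 × 450 × 2844 = 959.9 kN.
Governing: min(1841.7, 1494.5, 831.9, 959.9) = 831.9 kN → block shear.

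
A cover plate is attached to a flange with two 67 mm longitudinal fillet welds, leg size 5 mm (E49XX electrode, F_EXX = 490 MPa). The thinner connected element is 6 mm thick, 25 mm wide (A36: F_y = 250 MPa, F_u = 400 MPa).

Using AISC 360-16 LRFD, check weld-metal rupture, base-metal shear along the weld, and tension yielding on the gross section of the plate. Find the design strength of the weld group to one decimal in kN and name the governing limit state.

33.8 kN (gross-section yield governs)

Weld metal: throat = 0.707×5 = 3.535 mm, L = 2×67 = 134 mm. φR_n = 0.75 × 0.6 × 490 × 3.535 × 134 = 104.4 kN.
Base metal shear (6 mm plate): yield φR_n = 1.0×0.6×250×6×134 = 120.6 kN; rupture φR_n = 0.75×0.6×400×6×134 = 144.7 kN; take 120.6 kN (yield).
Tension yield (gross): A_g = 25×6 = 150 mm². φR_n = 0.90 × 250 × 150 = 33.8 kN.
Governing: min(104.4, 120.6, 33.8) = 33.8 kN → gross-section yield.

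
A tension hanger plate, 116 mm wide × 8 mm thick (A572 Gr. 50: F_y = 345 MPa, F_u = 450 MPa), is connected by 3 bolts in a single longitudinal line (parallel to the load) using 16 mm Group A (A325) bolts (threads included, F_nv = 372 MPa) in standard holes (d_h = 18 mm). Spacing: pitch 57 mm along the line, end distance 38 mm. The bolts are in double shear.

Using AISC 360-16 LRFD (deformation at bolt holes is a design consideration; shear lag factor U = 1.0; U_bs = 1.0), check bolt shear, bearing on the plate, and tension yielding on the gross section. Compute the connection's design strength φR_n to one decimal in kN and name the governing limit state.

288.1 kN (gross-section yield governs)

Bolt shear: A_b = π(16)²/4 = 201.06 mm². φR_n = 0.75 × 372 × 201.06 × 3 × 2 = 336.6 kN.
Bearing (8 mm plate, F_u = 450 MPa): end bolts L_c = 38 − 18/2 = 29, R_n = min(1.2×29×8×450, 2.4×16×8×450) = 125.28 kN/bolt; interior L_c = 57 − 18 = 39, R_n = 138.24 kN/bolt. φR_n = 0.75 × (1×125.28 + 2×138.24) = 301.3 kN.
Tension yield (gross): A_g = 116×8 = 928 mm². φR_n = 0.90 × 345 × 928 = 288.1 kN.
Governing: min(336.6, 301.3, 288.1) = 288.1 kN → gross-section yield.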